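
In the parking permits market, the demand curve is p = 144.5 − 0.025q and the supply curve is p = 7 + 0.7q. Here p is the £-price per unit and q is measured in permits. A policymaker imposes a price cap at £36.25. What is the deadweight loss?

£7926.20

Competitive equilibrium: 144.5 − 0.025q = 7 + 0.7q → q* = 189.6552, p* = 139.7586.
At the ceiling p = 36.25, quantity supplied = (36.25 − 7)/0.7 = 41.7857.
Willingness to pay at q' = 41.7857: 144.5 − 0.025·41.7857 = 143.4554.
Δq = 189.6552 − 41.7857 = 147.8695; wedge = 143.4554 − 36.25 = 107.2054.
The triangle = ½ × 147.8695 × 107.2054 = £7926.20.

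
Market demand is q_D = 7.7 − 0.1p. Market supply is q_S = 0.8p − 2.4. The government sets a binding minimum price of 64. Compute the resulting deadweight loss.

In inverse form: demand p = 77 − 10q, supply p = 3 + 1.25q.
Competitive equilibrium: 77 − 10q = 3 + 1.25q → q* = 6.5778, p* = 11.2222.
At the floor p = 64, quantity demanded = (77 − 64)/10 = 1.3.
Sellers' marginal cost at q' = 1.3: 3 + 1.25·1.3 = 4.625.
Δq = 6.5778 − 1.3 = 5.2778; wedge = 64 − 4.625 = 59.375.
Deadweight loss = ½ × 5.2778 × 59.375 = 156.68.

156.68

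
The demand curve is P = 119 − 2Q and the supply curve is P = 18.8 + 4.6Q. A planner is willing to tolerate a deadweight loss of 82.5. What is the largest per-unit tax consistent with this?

Competitive equilibrium: 119 − 2Q = 18.8 + 4.6Q → Q* = 15.1818, P* = 88.6364.
A tax t gives ΔQ = t/6.6 and wedge t, so DWL = t²/13.2.
t²/13.2 = 82.5 → t² = 1089 → t = 33.

33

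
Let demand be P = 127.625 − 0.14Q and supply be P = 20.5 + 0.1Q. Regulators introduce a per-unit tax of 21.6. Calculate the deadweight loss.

Competitive equilibrium: 127.625 − 0.14Q = 20.5 + 0.1Q → Q* = 446.3542, P* = 65.1354.
With the tax, the buyer price exceeds the seller price by 21.6: (127.625 − 0.14Q) − (20.5 + 0.1Q) = 21.6 → Q' = 356.3542.
ΔQ = 446.3542 − 356.3542 = 90; the wedge equals the tax, 21.6.
The triangle = ½ × 90 × 21.6 = 972.

972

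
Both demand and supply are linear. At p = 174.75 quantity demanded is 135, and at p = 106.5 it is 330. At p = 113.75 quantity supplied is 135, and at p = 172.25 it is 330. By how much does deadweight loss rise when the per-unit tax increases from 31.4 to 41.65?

Demand slope = (106.5 − 174.75)/(330 − 135) = −0.35, so p = 222 − 0.35q.
Supply slope = (172.25 − 113.75)/(330 − 135) = 0.3, so p = 73.25 + 0.3q.
Competitive equilibrium: 222 − 0.35q = 73.25 + 0.3q → q* = 228.8462, p* = 141.9038.
For a per-unit tax t: Δq = t/0.65, so DWL = ½·t·(t/0.65) = t²/1.3.
At t = 31.4: DWL = 758.431. At t = 41.65: DWL = 1334.402.
Increase = 1334.402 − 758.431 = 575.97.

575.97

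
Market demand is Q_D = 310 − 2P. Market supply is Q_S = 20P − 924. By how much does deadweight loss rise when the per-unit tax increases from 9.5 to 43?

In inverse form: demand P = 155 − 0.5Q, supply P = 46.2 + 0.05Q.
Competitive equilibrium: 155 − 0.5Q = 46.2 + 0.05Q → Q* = 197.8182, P* = 56.0909.
For a per-unit tax t: ΔQ = t/0.55, so DWL = ½·t·(t/0.55) = t²/1.1.
At t = 9.5: DWL = 82.045. At t = 43: DWL = 1680.909.
Increase = 1680.909 − 82.045 = 1598.86.

1598.86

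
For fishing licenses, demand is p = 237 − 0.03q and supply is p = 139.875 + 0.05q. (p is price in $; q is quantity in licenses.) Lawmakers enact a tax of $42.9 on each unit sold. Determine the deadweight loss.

Competitive equilibrium: 237 − 0.03q = 139.875 + 0.05q → q* = 1214.0625, p* = 200.5781.
With the tax, the buyer price exceeds the seller price by 42.9: (237 − 0.03q) − (139.875 + 0.05q) = 42.9 → q' = 677.8125.
Δq = 1214.0625 − 677.8125 = 536.25; the wedge equals the tax, 42.9.
The triangle = ½ × 536.25 × 42.9 = $11502.56.

$11502.56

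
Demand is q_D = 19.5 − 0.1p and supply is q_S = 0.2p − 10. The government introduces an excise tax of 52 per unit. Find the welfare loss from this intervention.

90.13

In inverse form: demand p = 195 − 10q, supply p = 50 + 5q.
Competitive equilibrium: 195 − 10q = 50 + 5q → q* = 9.6667, p* = 98.3333.
With the tax, the buyer price exceeds the seller price by 52: (195 − 10q) − (50 + 5q) = 52 → q' = 6.2.
Δq = 9.6667 − 6.2 = 3.4667; the wedge equals the tax, 52.
DWL = ½ × 3.4667 × 52 = 90.13.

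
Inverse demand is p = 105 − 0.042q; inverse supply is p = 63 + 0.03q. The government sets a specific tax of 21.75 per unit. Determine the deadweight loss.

Competitive equilibrium: 105 − 0.042q = 63 + 0.03q → q* = 583.3333, p* = 80.5.
With the tax, the buyer price exceeds the seller price by 21.75: (105 − 0.042q) − (63 + 0.03q) = 21.75 → q' = 281.25.
Δq = 583.3333 − 281.25 = 302.0833; the wedge equals the tax, 21.75.
DWL = ½ × 302.0833 × 21.75 = 3285.16.

3285.16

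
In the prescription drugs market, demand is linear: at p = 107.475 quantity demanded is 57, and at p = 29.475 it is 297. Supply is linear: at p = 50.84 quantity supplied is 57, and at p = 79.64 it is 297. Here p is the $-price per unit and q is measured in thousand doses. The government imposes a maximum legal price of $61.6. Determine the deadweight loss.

Demand slope = (29.475 − 107.475)/(297 − 57) = −0.325, so p = 126 − 0.325q.
Supply slope = (79.64 − 50.84)/(297 − 57) = 0.12, so p = 44 + 0.12q.
Competitive equilibrium: 126 − 0.325q = 44 + 0.12q → q* = 184.2697, p* = 66.1124.
At the ceiling p = 61.6, quantity supplied = (61.6 − 44)/0.12 = 146.6667.
Willingness to pay at q' = 146.6667: 126 − 0.325·146.6667 = 78.3333.
Δq = 184.2697 − 146.6667 = 37.603; wedge = 78.3333 − 61.6 = 16.7333.
Deadweight loss = ½ × 37.603 × 16.7333 = $314.61 thousand.

$314.61 thousand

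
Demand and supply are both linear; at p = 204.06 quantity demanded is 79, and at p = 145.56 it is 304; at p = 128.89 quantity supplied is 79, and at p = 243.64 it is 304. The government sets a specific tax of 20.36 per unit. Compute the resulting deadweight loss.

Demand slope = (145.56 − 204.06)/(304 − 79) = −0.26, so p = 224.6 − 0.26q.
Supply slope = (243.64 − 128.89)/(304 − 79) = 0.51, so p = 88.6 + 0.51q.
Competitive equilibrium: 224.6 − 0.26q = 88.6 + 0.51q → q* = 176.6234, p* = 178.6779.
With the tax, the buyer price exceeds the seller price by 20.36: (224.6 − 0.26q) − (88.6 + 0.51q) = 20.36 → q' = 150.1818.
Δq = 176.6234 − 150.1818 = 26.4416; the wedge equals the tax, 20.36.
Welfare loss = ½ × 26.4416 × 20.36 = 269.18.

269.18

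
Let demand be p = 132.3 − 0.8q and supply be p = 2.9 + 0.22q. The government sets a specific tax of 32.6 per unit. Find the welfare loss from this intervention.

520.96

Competitive equilibrium: 132.3 − 0.8q = 2.9 + 0.22q → q* = 126.8627, p* = 30.8098.
With the tax, the buyer price exceeds the seller price by 32.6: (132.3 − 0.8q) − (2.9 + 0.22q) = 32.6 → q' = 94.902.
Δq = 126.8627 − 94.902 = 31.9607; the wedge equals the tax, 32.6.
Deadweight loss = ½ × 31.9607 × 32.6 = 520.96.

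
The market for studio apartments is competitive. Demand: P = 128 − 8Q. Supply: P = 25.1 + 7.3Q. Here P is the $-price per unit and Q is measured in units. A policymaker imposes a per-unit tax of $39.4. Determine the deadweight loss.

Competitive equilibrium: 128 − 8Q = 25.1 + 7.3Q → Q* = 6.7255, P* = 74.1961.
With the tax, the buyer price exceeds the seller price by 39.4: (128 − 8Q) − (25.1 + 7.3Q) = 39.4 → Q' = 4.1503.
ΔQ = 6.7255 − 4.1503 = 2.5752; the wedge equals the tax, 39.4.
Deadweight loss = ½ × 2.5752 × 39.4 = $50.73.

$50.73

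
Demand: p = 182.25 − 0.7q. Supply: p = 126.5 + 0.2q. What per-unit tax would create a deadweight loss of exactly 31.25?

7.5

Competitive equilibrium: 182.25 − 0.7q = 126.5 + 0.2q → q* = 61.9444, p* = 138.8889.
A tax t gives Δq = t/0.9 and wedge t, so DWL = t²/1.8.
t²/1.8 = 31.25 → t² = 56.25 → t = 7.5.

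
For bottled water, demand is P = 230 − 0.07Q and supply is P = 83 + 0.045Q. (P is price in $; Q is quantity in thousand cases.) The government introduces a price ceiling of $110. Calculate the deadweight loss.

Competitive equilibrium: 230 − 0.07Q = 83 + 0.045Q → Q* = 1278.26087, P* = 140.52174.
At the ceiling P = 110, quantity supplied = (110 − 83)/0.045 = 600.
Willingness to pay at Q' = 600: 230 − 0.07·600 = 188.
ΔQ = 1278.26087 − 600 = 678.26087; wedge = 188 − 110 = 78.
Welfare loss = ½ × 678.26087 × 78 = $26452.17 thousand.

$26452.17 thousand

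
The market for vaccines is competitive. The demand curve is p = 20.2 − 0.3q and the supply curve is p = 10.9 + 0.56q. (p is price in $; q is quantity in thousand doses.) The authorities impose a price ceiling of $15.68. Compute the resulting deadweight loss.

$2.23 thousand

Competitive equilibrium: 20.2 − 0.3q = 10.9 + 0.56q → q* = 10.814, p* = 16.9558.
At the ceiling p = 15.68, quantity supplied = (15.68 − 10.9)/0.56 = 8.5357.
Willingness to pay at q' = 8.5357: 20.2 − 0.3·8.5357 = 17.6393.
Δq = 10.814 − 8.5357 = 2.2783; wedge = 17.6393 − 15.68 = 1.9593.
Welfare loss = ½ × 2.2783 × 1.9593 = $2.23 thousand.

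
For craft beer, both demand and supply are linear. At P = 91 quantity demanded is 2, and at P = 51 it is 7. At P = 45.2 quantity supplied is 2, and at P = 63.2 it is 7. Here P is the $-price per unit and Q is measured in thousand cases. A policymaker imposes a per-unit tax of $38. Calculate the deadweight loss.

$62.24 thousand

Demand slope = (51 − 91)/(7 − 2) = −8, so P = 107 − 8Q.
Supply slope = (63.2 − 45.2)/(7 − 2) = 3.6, so P = 38 + 3.6Q.
Competitive equilibrium: 107 − 8Q = 38 + 3.6Q → Q* = 5.9483, P* = 59.4138.
With the tax, the buyer price exceeds the seller price by 38: (107 − 8Q) − (38 + 3.6Q) = 38 → Q' = 2.6724.
ΔQ = 5.9483 − 2.6724 = 3.2759; the wedge equals the tax, 38.
Welfare loss = ½ × 3.2759 × 38 = $62.24 thousand.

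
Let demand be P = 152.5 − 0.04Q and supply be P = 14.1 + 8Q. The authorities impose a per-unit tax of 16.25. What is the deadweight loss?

16.42

Competitive equilibrium: 152.5 − 0.04Q = 14.1 + 8Q → Q* = 17.2139, P* = 151.8114.
With the tax, the buyer price exceeds the seller price by 16.25: (152.5 − 0.04Q) − (14.1 + 8Q) = 16.25 → Q' = 15.1928.
ΔQ = 17.2139 − 15.1928 = 2.0211; the wedge equals the tax, 16.25.
The triangle = ½ × 2.0211 × 16.25 = 16.42.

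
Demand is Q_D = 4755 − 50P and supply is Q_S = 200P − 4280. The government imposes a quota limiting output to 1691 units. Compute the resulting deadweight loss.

19750.61

In inverse form: demand P = 95.1 − 0.02Q, supply P = 21.4 + 0.005Q.
Competitive equilibrium: 95.1 − 0.02Q = 21.4 + 0.005Q → Q* = 2948, P* = 36.14.
At Q = 1691: demand price = 95.1 − 0.02·1691 = 61.28; supply price = 21.4 + 0.005·1691 = 29.855.
ΔQ = 2948 − 1691 = 1257; wedge = 61.28 − 29.855 = 31.425.
The triangle = ½ × 1257 × 31.425 = 19750.61.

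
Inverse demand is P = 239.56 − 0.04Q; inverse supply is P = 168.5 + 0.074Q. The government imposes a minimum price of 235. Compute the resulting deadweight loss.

14786.97

Competitive equilibrium: 239.56 − 0.04Q = 168.5 + 0.074Q → Q* = 623.33333, P* = 214.62667.
At the floor P = 235, quantity demanded = (239.56 − 235)/0.04 = 114.
Sellers' marginal cost at Q' = 114: 168.5 + 0.074·114 = 176.936.
ΔQ = 623.33333 − 114 = 509.33333; wedge = 235 − 176.936 = 58.064.
DWL = ½ × 509.33333 × 58.064 = 14786.97.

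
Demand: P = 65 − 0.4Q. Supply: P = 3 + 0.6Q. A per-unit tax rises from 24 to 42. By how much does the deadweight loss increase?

594

Competitive equilibrium: 65 − 0.4Q = 3 + 0.6Q → Q* = 62, P* = 40.2.
For a per-unit tax t: ΔQ = t/1, so DWL = ½·t·(t/1) = t²/2.
At t = 24: DWL = 288. At t = 42: DWL = 882.
Increase = 882 − 288 = 594.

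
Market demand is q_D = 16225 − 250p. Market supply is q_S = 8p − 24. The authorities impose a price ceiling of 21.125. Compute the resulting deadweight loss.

In inverse form: demand p = 64.9 − 0.004q, supply p = 3 + 0.125q.
Competitive equilibrium: 64.9 − 0.004q = 3 + 0.125q → q* = 479.845, p* = 62.9806.
At the ceiling p = 21.125, quantity supplied = (21.125 − 3)/0.125 = 145.
Willingness to pay at q' = 145: 64.9 − 0.004·145 = 64.32.
Δq = 479.845 − 145 = 334.845; wedge = 64.32 − 21.125 = 43.195.
Deadweight loss = ½ × 334.845 × 43.195 = 7231.81.

7231.81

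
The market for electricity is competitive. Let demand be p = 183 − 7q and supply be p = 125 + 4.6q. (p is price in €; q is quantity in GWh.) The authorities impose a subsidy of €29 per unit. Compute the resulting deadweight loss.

Competitive equilibrium: 183 − 7q = 125 + 4.6q → q* = 5, p* = 148.
The subsidy lowers effective supply by 29: p = 96 + 4.6q.
New quantity: 183 − 7q = 96 + 4.6q → q' = 7.5.
Overproduction Δq = 7.5 − 5 = 2.5; wedge = subsidy = 29.
The triangle = ½ × 2.5 × 29 = €36.25.

€36.25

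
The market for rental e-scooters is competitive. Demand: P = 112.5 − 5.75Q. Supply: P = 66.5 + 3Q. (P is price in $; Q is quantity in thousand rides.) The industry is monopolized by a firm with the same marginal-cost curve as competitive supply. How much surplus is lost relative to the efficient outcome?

$19.01 thousand

Competitive equilibrium: 112.5 − 5.75Q = 66.5 + 3Q → Q* = 5.2571, P* = 82.2714.
Marginal revenue: MR = 112.5 − 11.5Q. Set MR = MC: 112.5 − 11.5Q = 66.5 + 3Q → Q_m = 3.1724.
Price P_m = 112.5 − 5.75·3.1724 = 94.2587; MC(Q_m) = 66.5 + 3·3.1724 = 76.0172.
Competitive Q* = 5.2571, so ΔQ = 2.0847; wedge = 94.2587 − 76.0172 = 18.2415.
Deadweight loss = ½ × 2.0847 × 18.2415 = $19.01 thousand.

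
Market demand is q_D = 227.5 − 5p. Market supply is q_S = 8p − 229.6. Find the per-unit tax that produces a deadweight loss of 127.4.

9.1

In inverse form: demand p = 45.5 − 0.2q, supply p = 28.7 + 0.125q.
Competitive equilibrium: 45.5 − 0.2q = 28.7 + 0.125q → q* = 51.6923, p* = 35.1615.
A tax t gives Δq = t/0.325 and wedge t, so DWL = t²/0.65.
t²/0.65 = 127.4 → t² = 82.81 → t = 9.1.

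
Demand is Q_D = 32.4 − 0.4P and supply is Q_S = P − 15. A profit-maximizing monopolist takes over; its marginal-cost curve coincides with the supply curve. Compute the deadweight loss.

In inverse form: demand P = 81 − 2.5Q, supply P = 15 + Q.
Competitive equilibrium: 81 − 2.5Q = 15 + Q → Q* = 18.8571, P* = 33.8571.
Marginal revenue: MR = 81 − 5Q. Set MR = MC: 81 − 5Q = 15 + Q → Q_m = 11.
Price P_m = 81 − 2.5·11 = 53.5; MC(Q_m) = 15 + 1·11 = 26.
Competitive Q* = 18.8571, so ΔQ = 7.8571; wedge = 53.5 − 26 = 27.5.
DWL = ½ × 7.8571 × 27.5 = 108.04.

108.04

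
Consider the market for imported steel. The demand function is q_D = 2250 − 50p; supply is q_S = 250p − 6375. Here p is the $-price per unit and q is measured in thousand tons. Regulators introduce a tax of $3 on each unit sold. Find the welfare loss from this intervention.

$187.50 thousand

In inverse form: demand p = 45 − 0.02q, supply p = 25.5 + 0.004q.
Competitive equilibrium: 45 − 0.02q = 25.5 + 0.004q → q* = 812.5, p* = 28.75.
With the tax, the buyer price exceeds the seller price by 3: (45 − 0.02q) − (25.5 + 0.004q) = 3 → q' = 687.5.
Δq = 812.5 − 687.5 = 125; the wedge equals the tax, 3.
DWL = ½ × 125 × 3 = $187.50 thousand.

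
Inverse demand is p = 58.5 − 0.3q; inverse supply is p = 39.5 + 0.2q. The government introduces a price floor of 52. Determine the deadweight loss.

Competitive equilibrium: 58.5 − 0.3q = 39.5 + 0.2q → q* = 38, p* = 47.1.
At the floor p = 52, quantity demanded = (58.5 − 52)/0.3 = 21.6667.
Sellers' marginal cost at q' = 21.6667: 39.5 + 0.2·21.6667 = 43.8333.
Δq = 38 − 21.6667 = 16.3333; wedge = 52 − 43.8333 = 8.1667.
Welfare loss = ½ × 16.3333 × 8.1667 = 66.69.

66.69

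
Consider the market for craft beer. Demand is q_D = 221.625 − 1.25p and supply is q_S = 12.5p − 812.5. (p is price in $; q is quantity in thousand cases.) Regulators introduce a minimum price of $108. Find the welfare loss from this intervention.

$739.23 thousand

In inverse form: demand p = 177.3 − 0.8q, supply p = 65 + 0.08q.
Competitive equilibrium: 177.3 − 0.8q = 65 + 0.08q → q* = 127.6136, p* = 75.2091.
At the floor p = 108, quantity demanded = (177.3 − 108)/0.8 = 86.625.
Sellers' marginal cost at q' = 86.625: 65 + 0.08·86.625 = 71.93.
Δq = 127.6136 − 86.625 = 40.9886; wedge = 108 − 71.93 = 36.07.
DWL = ½ × 40.9886 × 36.07 = $739.23 thousand.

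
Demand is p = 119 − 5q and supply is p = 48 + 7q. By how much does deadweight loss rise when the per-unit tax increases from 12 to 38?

Competitive equilibrium: 119 − 5q = 48 + 7q → q* = 5.9167, p* = 89.4167.
For a per-unit tax t: Δq = t/12, so DWL = ½·t·(t/12) = t²/24.
At t = 12: DWL = 6. At t = 38: DWL = 60.167.
Increase = 60.167 − 6 = 54.17.

54.17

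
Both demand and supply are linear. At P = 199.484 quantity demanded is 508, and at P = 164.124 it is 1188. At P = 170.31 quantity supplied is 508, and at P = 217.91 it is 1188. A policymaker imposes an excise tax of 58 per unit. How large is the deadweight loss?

13786.89

Demand slope = (164.124 − 199.484)/(1188 − 508) = −0.052, so P = 225.9 − 0.052Q.
Supply slope = (217.91 − 170.31)/(1188 − 508) = 0.07, so P = 134.75 + 0.07Q.
Competitive equilibrium: 225.9 − 0.052Q = 134.75 + 0.07Q → Q* = 747.13115, P* = 187.04918.
With the tax, the buyer price exceeds the seller price by 58: (225.9 − 0.052Q) − (134.75 + 0.07Q) = 58 → Q' = 271.72131.
ΔQ = 747.13115 − 271.72131 = 475.40984; the wedge equals the tax, 58.
The triangle = ½ × 475.40984 × 58 = 13786.89.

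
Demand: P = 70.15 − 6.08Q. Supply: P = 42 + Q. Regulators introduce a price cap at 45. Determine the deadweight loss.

Competitive equilibrium: 70.15 − 6.08Q = 42 + Q → Q* = 3.976, P* = 45.976.
At the ceiling P = 45, quantity supplied = (45 − 42)/1 = 3.
Willingness to pay at Q' = 3: 70.15 − 6.08·3 = 51.91.
ΔQ = 3.976 − 3 = 0.976; wedge = 51.91 − 45 = 6.91.
Deadweight loss = ½ × 0.976 × 6.91 = 3.37.

3.37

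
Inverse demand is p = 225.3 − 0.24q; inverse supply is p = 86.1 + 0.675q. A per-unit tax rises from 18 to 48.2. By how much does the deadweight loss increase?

1092.48

Competitive equilibrium: 225.3 − 0.24q = 86.1 + 0.675q → q* = 152.1311, p* = 188.7885.
For a per-unit tax t: Δq = t/0.915, so DWL = ½·t·(t/0.915) = t²/1.83.
At t = 18: DWL = 177.049. At t = 48.2: DWL = 1269.53.
Increase = 1269.53 − 177.049 = 1092.48.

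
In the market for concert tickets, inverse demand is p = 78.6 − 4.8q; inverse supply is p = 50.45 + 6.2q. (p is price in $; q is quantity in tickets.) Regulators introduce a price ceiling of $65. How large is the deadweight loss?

$0.25

Competitive equilibrium: 78.6 − 4.8q = 50.45 + 6.2q → q* = 2.5591, p* = 66.3164.
At the ceiling p = 65, quantity supplied = (65 − 50.45)/6.2 = 2.3468.
Willingness to pay at q' = 2.3468: 78.6 − 4.8·2.3468 = 67.3354.
Δq = 2.5591 − 2.3468 = 0.2123; wedge = 67.3354 − 65 = 2.3354.
Welfare loss = ½ × 0.2123 × 2.3354 = $0.25.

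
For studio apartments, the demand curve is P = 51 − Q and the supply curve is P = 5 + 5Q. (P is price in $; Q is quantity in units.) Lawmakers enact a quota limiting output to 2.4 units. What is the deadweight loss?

Competitive equilibrium: 51 − Q = 5 + 5Q → Q* = 7.6667, P* = 43.3333.
At Q = 2.4: demand price = 51 − 1·2.4 = 48.6; supply price = 5 + 5·2.4 = 17.
ΔQ = 7.6667 − 2.4 = 5.2667; wedge = 48.6 − 17 = 31.6.
The triangle = ½ × 5.2667 × 31.6 = $83.21.

$83.21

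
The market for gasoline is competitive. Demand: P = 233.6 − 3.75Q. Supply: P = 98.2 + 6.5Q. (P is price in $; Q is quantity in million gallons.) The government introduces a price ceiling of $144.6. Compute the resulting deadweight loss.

Competitive equilibrium: 233.6 − 3.75Q = 98.2 + 6.5Q → Q* = 13.2098, P* = 184.0634.
At the ceiling P = 144.6, quantity supplied = (144.6 − 98.2)/6.5 = 7.1385.
Willingness to pay at Q' = 7.1385: 233.6 − 3.75·7.1385 = 206.8306.
ΔQ = 13.2098 − 7.1385 = 6.0713; wedge = 206.8306 − 144.6 = 62.2306.
The triangle = ½ × 6.0713 × 62.2306 = $188.91 million.

$188.91 million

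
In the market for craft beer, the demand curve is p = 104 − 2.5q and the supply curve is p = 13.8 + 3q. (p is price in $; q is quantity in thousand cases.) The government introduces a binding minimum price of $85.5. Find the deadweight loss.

Competitive equilibrium: 104 − 2.5q = 13.8 + 3q → q* = 16.4, p* = 63.
At the floor p = 85.5, quantity demanded = (104 − 85.5)/2.5 = 7.4.
Sellers' marginal cost at q' = 7.4: 13.8 + 3·7.4 = 36.
Δq = 16.4 − 7.4 = 9; wedge = 85.5 − 36 = 49.5.
DWL = ½ × 9 × 49.5 = $222.75 thousand.

$222.75 thousand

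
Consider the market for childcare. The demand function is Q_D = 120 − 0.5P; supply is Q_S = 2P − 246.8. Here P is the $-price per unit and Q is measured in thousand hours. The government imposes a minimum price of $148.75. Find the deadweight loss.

$1.29 thousand

In inverse form: demand P = 240 − 2Q, supply P = 123.4 + 0.5Q.
Competitive equilibrium: 240 − 2Q = 123.4 + 0.5Q → Q* = 46.64, P* = 146.72.
At the floor P = 148.75, quantity demanded = (240 − 148.75)/2 = 45.625.
Sellers' marginal cost at Q' = 45.625: 123.4 + 0.5·45.625 = 146.2125.
ΔQ = 46.64 − 45.625 = 1.015; wedge = 148.75 − 146.2125 = 2.5375.
DWL = ½ × 1.015 × 2.5375 = $1.29 thousand.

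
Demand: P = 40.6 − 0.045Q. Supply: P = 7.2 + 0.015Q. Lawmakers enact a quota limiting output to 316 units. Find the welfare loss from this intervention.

1737.61

Competitive equilibrium: 40.6 − 0.045Q = 7.2 + 0.015Q → Q* = 556.6667, P* = 15.55.
At Q = 316: demand price = 40.6 − 0.045·316 = 26.38; supply price = 7.2 + 0.015·316 = 11.94.
ΔQ = 556.6667 − 316 = 240.6667; wedge = 26.38 − 11.94 = 14.44.
DWL = ½ × 240.6667 × 14.44 = 1737.61.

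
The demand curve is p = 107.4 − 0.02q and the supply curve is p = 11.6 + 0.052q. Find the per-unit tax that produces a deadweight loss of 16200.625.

48.3

Competitive equilibrium: 107.4 − 0.02q = 11.6 + 0.052q → q* = 1330.5556, p* = 80.7889.
A tax t gives Δq = t/0.072 and wedge t, so DWL = t²/0.144.
t²/0.144 = 16200.625 → t² = 2332.89 → t = 48.3.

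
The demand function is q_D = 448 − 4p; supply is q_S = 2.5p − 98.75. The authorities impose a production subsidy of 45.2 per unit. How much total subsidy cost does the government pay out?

8184.68

In inverse form: demand p = 112 − 0.25q, supply p = 39.5 + 0.4q.
Competitive equilibrium: 112 − 0.25q = 39.5 + 0.4q → q* = 111.5385, p* = 84.1154.
The subsidy lowers effective supply by 45.2: p = 0.4q − 5.7.
New quantity: 112 − 0.25q = 0.4q − 5.7 → q' = 181.0769.
Total subsidy cost = 45.2 × 181.0769 = 8184.68.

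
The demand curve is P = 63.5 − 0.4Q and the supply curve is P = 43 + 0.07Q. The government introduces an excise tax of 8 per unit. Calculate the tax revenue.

Competitive equilibrium: 63.5 − 0.4Q = 43 + 0.07Q → Q* = 43.617, P* = 46.0532.
With the tax, the buyer price exceeds the seller price by 8: (63.5 − 0.4Q) − (43 + 0.07Q) = 8 → Q' = 26.5957.
Tax revenue = 8 × 26.5957 = 212.77.

212.77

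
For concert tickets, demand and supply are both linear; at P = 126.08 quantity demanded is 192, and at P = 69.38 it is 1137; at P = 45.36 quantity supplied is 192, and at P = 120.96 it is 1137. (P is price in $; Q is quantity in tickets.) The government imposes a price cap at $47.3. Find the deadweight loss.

Demand slope = (69.38 − 126.08)/(1137 − 192) = −0.06, so P = 137.6 − 0.06Q.
Supply slope = (120.96 − 45.36)/(1137 − 192) = 0.08, so P = 30 + 0.08Q.
Competitive equilibrium: 137.6 − 0.06Q = 30 + 0.08Q → Q* = 768.5714, P* = 91.4857.
At the ceiling P = 47.3, quantity supplied = (47.3 − 30)/0.08 = 216.25.
Willingness to pay at Q' = 216.25: 137.6 − 0.06·216.25 = 124.625.
ΔQ = 768.5714 − 216.25 = 552.3214; wedge = 124.625 − 47.3 = 77.325.
The triangle = ½ × 552.3214 × 77.325 = $21354.13.

$21354.13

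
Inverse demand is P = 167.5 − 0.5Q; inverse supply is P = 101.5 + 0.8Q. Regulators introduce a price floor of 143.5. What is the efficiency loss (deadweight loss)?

Competitive equilibrium: 167.5 − 0.5Q = 101.5 + 0.8Q → Q* = 50.7692, P* = 142.1154.
At the floor P = 143.5, quantity demanded = (167.5 − 143.5)/0.5 = 48.
Sellers' marginal cost at Q' = 48: 101.5 + 0.8·48 = 139.9.
ΔQ = 50.7692 − 48 = 2.7692; wedge = 143.5 − 139.9 = 3.6.
DWL = ½ × 2.7692 × 3.6 = 4.98.

4.98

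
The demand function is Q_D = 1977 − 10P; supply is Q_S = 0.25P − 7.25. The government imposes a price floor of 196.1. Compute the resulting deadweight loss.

In inverse form: demand P = 197.7 − 0.1Q, supply P = 29 + 4Q.
Competitive equilibrium: 197.7 − 0.1Q = 29 + 4Q → Q* = 41.1463, P* = 193.5854.
At the floor P = 196.1, quantity demanded = (197.7 − 196.1)/0.1 = 16.
Sellers' marginal cost at Q' = 16: 29 + 4·16 = 93.
ΔQ = 41.1463 − 16 = 25.1463; wedge = 196.1 − 93 = 103.1.
Welfare loss = ½ × 25.1463 × 103.1 = 1296.29.

1296.29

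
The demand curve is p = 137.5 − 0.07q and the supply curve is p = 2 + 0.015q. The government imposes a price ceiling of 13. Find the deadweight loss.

Competitive equilibrium: 137.5 − 0.07q = 2 + 0.015q → q* = 1594.11765, p* = 25.91176.
At the ceiling p = 13, quantity supplied = (13 − 2)/0.015 = 733.33333.
Willingness to pay at q' = 733.33333: 137.5 − 0.07·733.33333 = 86.16667.
Δq = 1594.11765 − 733.33333 = 860.78432; wedge = 86.16667 − 13 = 73.16667.
DWL = ½ × 860.78432 × 73.16667 = 31490.36.

31490.36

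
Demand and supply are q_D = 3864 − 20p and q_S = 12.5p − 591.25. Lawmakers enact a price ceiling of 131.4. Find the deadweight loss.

In inverse form: demand p = 193.2 − 0.05q, supply p = 47.3 + 0.08q.
Competitive equilibrium: 193.2 − 0.05q = 47.3 + 0.08q → q* = 1122.3077, p* = 137.0846.
At the ceiling p = 131.4, quantity supplied = (131.4 − 47.3)/0.08 = 1051.25.
Willingness to pay at q' = 1051.25: 193.2 − 0.05·1051.25 = 140.6375.
Δq = 1122.3077 − 1051.25 = 71.0577; wedge = 140.6375 − 131.4 = 9.2375.
The triangle = ½ × 71.0577 × 9.2375 = 328.20.

328.20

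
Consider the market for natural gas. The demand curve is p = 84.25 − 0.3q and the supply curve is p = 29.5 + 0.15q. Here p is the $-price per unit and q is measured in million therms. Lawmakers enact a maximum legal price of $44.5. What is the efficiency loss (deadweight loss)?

Competitive equilibrium: 84.25 − 0.3q = 29.5 + 0.15q → q* = 121.6667, p* = 47.75.
At the ceiling p = 44.5, quantity supplied = (44.5 − 29.5)/0.15 = 100.
Willingness to pay at q' = 100: 84.25 − 0.3·100 = 54.25.
Δq = 121.6667 − 100 = 21.6667; wedge = 54.25 − 44.5 = 9.75.
DWL = ½ × 21.6667 × 9.75 = $105.625 million.

$105.625 million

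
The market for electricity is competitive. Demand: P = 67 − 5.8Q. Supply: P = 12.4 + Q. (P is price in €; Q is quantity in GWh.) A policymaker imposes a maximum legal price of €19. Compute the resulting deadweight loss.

€6.95

Competitive equilibrium: 67 − 5.8Q = 12.4 + Q → Q* = 8.0294, P* = 20.4294.
At the ceiling P = 19, quantity supplied = (19 − 12.4)/1 = 6.6.
Willingness to pay at Q' = 6.6: 67 − 5.8·6.6 = 28.72.
ΔQ = 8.0294 − 6.6 = 1.4294; wedge = 28.72 − 19 = 9.72.
DWL = ½ × 1.4294 × 9.72 = €6.95.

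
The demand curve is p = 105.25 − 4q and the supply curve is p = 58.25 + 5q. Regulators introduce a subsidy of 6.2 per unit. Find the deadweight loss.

2.14

Competitive equilibrium: 105.25 − 4q = 58.25 + 5q → q* = 5.2222, p* = 84.3611.
The subsidy lowers effective supply by 6.2: p = 52.05 + 5q.
New quantity: 105.25 − 4q = 52.05 + 5q → q' = 5.9111.
Overproduction Δq = 5.9111 − 5.2222 = 0.6889; wedge = subsidy = 6.2.
Welfare loss = ½ × 0.6889 × 6.2 = 2.14.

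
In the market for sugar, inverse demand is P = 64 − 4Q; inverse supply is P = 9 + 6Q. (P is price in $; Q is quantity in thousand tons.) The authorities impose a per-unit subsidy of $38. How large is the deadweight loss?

$72.20 thousand

Competitive equilibrium: 64 − 4Q = 9 + 6Q → Q* = 5.5, P* = 42.
The subsidy lowers effective supply by 38: P = 6Q − 29.
New quantity: 64 − 4Q = 6Q − 29 → Q' = 9.3.
Overproduction ΔQ = 9.3 − 5.5 = 3.8; wedge = subsidy = 38.
Welfare loss = ½ × 3.8 × 38 = $72.20 thousand.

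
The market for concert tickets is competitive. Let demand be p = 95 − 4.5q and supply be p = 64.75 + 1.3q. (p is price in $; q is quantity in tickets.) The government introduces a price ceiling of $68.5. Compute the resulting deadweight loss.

$15.76

Competitive equilibrium: 95 − 4.5q = 64.75 + 1.3q → q* = 5.2155, p* = 71.5302.
At the ceiling p = 68.5, quantity supplied = (68.5 − 64.75)/1.3 = 2.8846.
Willingness to pay at q' = 2.8846: 95 − 4.5·2.8846 = 82.0193.
Δq = 5.2155 − 2.8846 = 2.3309; wedge = 82.0193 − 68.5 = 13.5193.
The triangle = ½ × 2.3309 × 13.5193 = $15.76.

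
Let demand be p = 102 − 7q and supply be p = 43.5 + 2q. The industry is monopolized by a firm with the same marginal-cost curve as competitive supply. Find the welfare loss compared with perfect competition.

Competitive equilibrium: 102 − 7q = 43.5 + 2q → q* = 6.5, p* = 56.5.
Marginal revenue: MR = 102 − 14q. Set MR = MC: 102 − 14q = 43.5 + 2q → q_m = 3.6563.
Price p_m = 102 − 7·3.6563 = 76.4059; MC(q_m) = 43.5 + 2·3.6563 = 50.8126.
Competitive q* = 6.5, so Δq = 2.8437; wedge = 76.4059 − 50.8126 = 25.5933.
Welfare loss = ½ × 2.8437 × 25.5933 = 36.39.

36.39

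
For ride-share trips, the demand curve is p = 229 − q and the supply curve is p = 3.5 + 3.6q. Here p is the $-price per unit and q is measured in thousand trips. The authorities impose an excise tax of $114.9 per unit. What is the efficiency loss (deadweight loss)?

Competitive equilibrium: 229 − q = 3.5 + 3.6q → q* = 49.0217, p* = 179.9783.
With the tax, the buyer price exceeds the seller price by 114.9: (229 − q) − (3.5 + 3.6q) = 114.9 → q' = 24.0435.
Δq = 49.0217 − 24.0435 = 24.9782; the wedge equals the tax, 114.9.
The triangle = ½ × 24.9782 × 114.9 = $1435 thousand.

$1435 thousand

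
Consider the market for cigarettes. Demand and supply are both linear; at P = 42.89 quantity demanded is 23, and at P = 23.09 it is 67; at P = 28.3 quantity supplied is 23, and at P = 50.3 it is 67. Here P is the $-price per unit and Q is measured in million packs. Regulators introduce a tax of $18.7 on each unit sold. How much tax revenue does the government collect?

Demand slope = (23.09 − 42.89)/(67 − 23) = −0.45, so P = 53.24 − 0.45Q.
Supply slope = (50.3 − 28.3)/(67 − 23) = 0.5, so P = 16.8 + 0.5Q.
Competitive equilibrium: 53.24 − 0.45Q = 16.8 + 0.5Q → Q* = 38.3579, P* = 35.9789.
With the tax, the buyer price exceeds the seller price by 18.7: (53.24 − 0.45Q) − (16.8 + 0.5Q) = 18.7 → Q' = 18.6737.
Tax revenue = 18.7 × 18.6737 = $349.20 million.

$349.20 million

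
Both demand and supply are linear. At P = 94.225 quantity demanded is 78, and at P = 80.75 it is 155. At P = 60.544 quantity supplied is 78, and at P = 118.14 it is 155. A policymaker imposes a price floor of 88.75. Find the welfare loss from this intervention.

12.50

Demand slope = (80.75 − 94.225)/(155 − 78) = −0.175, so P = 107.875 − 0.175Q.
Supply slope = (118.14 − 60.544)/(155 − 78) = 0.748, so P = 2.2 + 0.748Q.
Competitive equilibrium: 107.875 − 0.175Q = 2.2 + 0.748Q → Q* = 114.4908, P* = 87.8391.
At the floor P = 88.75, quantity demanded = (107.875 − 88.75)/0.175 = 109.2857.
Sellers' marginal cost at Q' = 109.2857: 2.2 + 0.748·109.2857 = 83.9457.
ΔQ = 114.4908 − 109.2857 = 5.2051; wedge = 88.75 − 83.9457 = 4.8043.
DWL = ½ × 5.2051 × 4.8043 = 12.50.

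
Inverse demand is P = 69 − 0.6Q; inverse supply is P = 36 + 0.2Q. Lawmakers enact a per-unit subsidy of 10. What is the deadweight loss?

62.50

Competitive equilibrium: 69 − 0.6Q = 36 + 0.2Q → Q* = 41.25, P* = 44.25.
The subsidy lowers effective supply by 10: P = 26 + 0.2Q.
New quantity: 69 − 0.6Q = 26 + 0.2Q → Q' = 53.75.
Overproduction ΔQ = 53.75 − 41.25 = 12.5; wedge = subsidy = 10.
DWL = ½ × 12.5 × 10 = 62.50.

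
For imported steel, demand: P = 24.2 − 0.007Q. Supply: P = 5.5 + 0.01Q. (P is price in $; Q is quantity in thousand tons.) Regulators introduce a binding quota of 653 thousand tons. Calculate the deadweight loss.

$1698.38 thousand

Competitive equilibrium: 24.2 − 0.007Q = 5.5 + 0.01Q → Q* = 1100, P* = 16.5.
At Q = 653: demand price = 24.2 − 0.007·653 = 19.629; supply price = 5.5 + 0.01·653 = 12.03.
ΔQ = 1100 − 653 = 447; wedge = 19.629 − 12.03 = 7.599.
Welfare loss = ½ × 447 × 7.599 = $1698.38 thousand.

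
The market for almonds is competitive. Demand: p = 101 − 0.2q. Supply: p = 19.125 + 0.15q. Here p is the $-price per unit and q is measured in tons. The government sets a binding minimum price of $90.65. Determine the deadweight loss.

Competitive equilibrium: 101 − 0.2q = 19.125 + 0.15q → q* = 233.9286, p* = 54.2143.
At the floor p = 90.65, quantity demanded = (101 − 90.65)/0.2 = 51.75.
Sellers' marginal cost at q' = 51.75: 19.125 + 0.15·51.75 = 26.8875.
Δq = 233.9286 − 51.75 = 182.1786; wedge = 90.65 − 26.8875 = 63.7625.
DWL = ½ × 182.1786 × 63.7625 = $5808.08.

$5808.08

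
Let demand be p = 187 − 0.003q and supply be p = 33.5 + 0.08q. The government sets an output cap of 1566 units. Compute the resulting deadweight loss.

Competitive equilibrium: 187 − 0.003q = 33.5 + 0.08q → q* = 1849.3976, p* = 181.4518.
At q = 1566: demand price = 187 − 0.003·1566 = 182.302; supply price = 33.5 + 0.08·1566 = 158.78.
Δq = 1849.3976 − 1566 = 283.3976; wedge = 182.302 − 158.78 = 23.522.
Deadweight loss = ½ × 283.3976 × 23.522 = 3333.04.

3333.04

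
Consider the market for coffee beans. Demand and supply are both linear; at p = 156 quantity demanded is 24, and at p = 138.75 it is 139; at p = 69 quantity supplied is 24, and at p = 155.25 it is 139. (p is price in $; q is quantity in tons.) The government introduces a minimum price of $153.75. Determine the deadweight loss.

$3001.25

Demand slope = (138.75 − 156)/(139 − 24) = −0.15, so p = 159.6 − 0.15q.
Supply slope = (155.25 − 69)/(139 − 24) = 0.75, so p = 51 + 0.75q.
Competitive equilibrium: 159.6 − 0.15q = 51 + 0.75q → q* = 120.6667, p* = 141.5.
At the floor p = 153.75, quantity demanded = (159.6 − 153.75)/0.15 = 39.
Sellers' marginal cost at q' = 39: 51 + 0.75·39 = 80.25.
Δq = 120.6667 − 39 = 81.6667; wedge = 153.75 − 80.25 = 73.5.
Deadweight loss = ½ × 81.6667 × 73.5 = $3001.25.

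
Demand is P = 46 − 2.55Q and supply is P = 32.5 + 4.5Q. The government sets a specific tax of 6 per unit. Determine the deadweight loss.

2.55

Competitive equilibrium: 46 − 2.55Q = 32.5 + 4.5Q → Q* = 1.9149, P* = 41.117.
With the tax, the buyer price exceeds the seller price by 6: (46 − 2.55Q) − (32.5 + 4.5Q) = 6 → Q' = 1.0638.
ΔQ = 1.9149 − 1.0638 = 0.8511; the wedge equals the tax, 6.
The triangle = ½ × 0.8511 × 6 = 2.55.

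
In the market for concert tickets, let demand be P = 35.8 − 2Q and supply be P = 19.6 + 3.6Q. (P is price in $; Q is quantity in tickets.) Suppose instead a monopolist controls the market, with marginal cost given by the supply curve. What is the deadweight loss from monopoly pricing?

Competitive equilibrium: 35.8 − 2Q = 19.6 + 3.6Q → Q* = 2.8929, P* = 30.0143.
Marginal revenue: MR = 35.8 − 4Q. Set MR = MC: 35.8 − 4Q = 19.6 + 3.6Q → Q_m = 2.1316.
Price P_m = 35.8 − 2·2.1316 = 31.5368; MC(Q_m) = 19.6 + 3.6·2.1316 = 27.2738.
Competitive Q* = 2.8929, so ΔQ = 0.7613; wedge = 31.5368 − 27.2738 = 4.263.
Welfare loss = ½ × 0.7613 × 4.263 = $1.62.

$1.62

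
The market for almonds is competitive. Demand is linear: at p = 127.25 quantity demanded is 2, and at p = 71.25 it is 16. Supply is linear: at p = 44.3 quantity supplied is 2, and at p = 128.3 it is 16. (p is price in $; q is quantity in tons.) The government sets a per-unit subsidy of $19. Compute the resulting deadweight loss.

$18.05

Demand slope = (71.25 − 127.25)/(16 − 2) = −4, so p = 135.25 − 4q.
Supply slope = (128.3 − 44.3)/(16 − 2) = 6, so p = 32.3 + 6q.
Competitive equilibrium: 135.25 − 4q = 32.3 + 6q → q* = 10.295, p* = 94.07.
The subsidy lowers effective supply by 19: p = 13.3 + 6q.
New quantity: 135.25 − 4q = 13.3 + 6q → q' = 12.195.
Overproduction Δq = 12.195 − 10.295 = 1.9; wedge = subsidy = 19.
Welfare loss = ½ × 1.9 × 19 = $18.05.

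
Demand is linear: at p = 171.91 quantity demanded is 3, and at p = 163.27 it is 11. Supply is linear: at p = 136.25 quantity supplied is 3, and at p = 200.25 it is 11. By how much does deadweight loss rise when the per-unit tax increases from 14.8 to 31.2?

Demand slope = (163.27 − 171.91)/(11 − 3) = −1.08, so p = 175.15 − 1.08q.
Supply slope = (200.25 − 136.25)/(11 − 3) = 8, so p = 112.25 + 8q.
Competitive equilibrium: 175.15 − 1.08q = 112.25 + 8q → q* = 6.9273, p* = 167.6685.
For a per-unit tax t: Δq = t/9.08, so DWL = ½·t·(t/9.08) = t²/18.16.
At t = 14.8: DWL = 12.062. At t = 31.2: DWL = 53.604.
Increase = 53.604 − 12.062 = 41.54.

41.54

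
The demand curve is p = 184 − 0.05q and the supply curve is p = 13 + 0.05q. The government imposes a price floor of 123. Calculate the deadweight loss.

12005

Competitive equilibrium: 184 − 0.05q = 13 + 0.05q → q* = 1710, p* = 98.5.
At the floor p = 123, quantity demanded = (184 − 123)/0.05 = 1220.
Sellers' marginal cost at q' = 1220: 13 + 0.05·1220 = 74.
Δq = 1710 − 1220 = 490; wedge = 123 − 74 = 49.
Welfare loss = ½ × 490 × 49 = 12005.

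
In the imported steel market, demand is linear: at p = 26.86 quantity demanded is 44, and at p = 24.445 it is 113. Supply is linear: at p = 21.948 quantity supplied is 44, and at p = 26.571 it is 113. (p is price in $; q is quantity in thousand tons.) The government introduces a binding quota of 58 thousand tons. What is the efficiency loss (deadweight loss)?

Demand slope = (24.445 − 26.86)/(113 − 44) = −0.035, so p = 28.4 − 0.035q.
Supply slope = (26.571 − 21.948)/(113 − 44) = 0.067, so p = 19 + 0.067q.
Competitive equilibrium: 28.4 − 0.035q = 19 + 0.067q → q* = 92.1569, p* = 25.1745.
At q = 58: demand price = 28.4 − 0.035·58 = 26.37; supply price = 19 + 0.067·58 = 22.886.
Δq = 92.1569 − 58 = 34.1569; wedge = 26.37 − 22.886 = 3.484.
The triangle = ½ × 34.1569 × 3.484 = $59.50 thousand.

$59.50 thousand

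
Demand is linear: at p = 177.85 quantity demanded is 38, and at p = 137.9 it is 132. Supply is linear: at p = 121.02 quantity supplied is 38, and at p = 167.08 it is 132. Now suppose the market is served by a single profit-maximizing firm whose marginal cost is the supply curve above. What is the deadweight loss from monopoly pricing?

461.22

Demand slope = (137.9 − 177.85)/(132 − 38) = −0.425, so p = 194 − 0.425q.
Supply slope = (167.08 − 121.02)/(132 − 38) = 0.49, so p = 102.4 + 0.49q.
Competitive equilibrium: 194 − 0.425q = 102.4 + 0.49q → q* = 100.1093, p* = 151.4536.
Marginal revenue: MR = 194 − 0.85q. Set MR = MC: 194 − 0.85q = 102.4 + 0.49q → q_m = 68.3582.
Price p_m = 194 − 0.425·68.3582 = 164.9478; MC(q_m) = 102.4 + 0.49·68.3582 = 135.8955.
Competitive q* = 100.1093, so Δq = 31.7511; wedge = 164.9478 − 135.8955 = 29.0523.
Deadweight loss = ½ × 31.7511 × 29.0523 = 461.22.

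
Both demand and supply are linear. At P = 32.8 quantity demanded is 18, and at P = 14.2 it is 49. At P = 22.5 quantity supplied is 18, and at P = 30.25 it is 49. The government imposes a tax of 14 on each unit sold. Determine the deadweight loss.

Demand slope = (14.2 − 32.8)/(49 − 18) = −0.6, so P = 43.6 − 0.6Q.
Supply slope = (30.25 − 22.5)/(49 − 18) = 0.25, so P = 18 + 0.25Q.
Competitive equilibrium: 43.6 − 0.6Q = 18 + 0.25Q → Q* = 30.1176, P* = 25.5294.
With the tax, the buyer price exceeds the seller price by 14: (43.6 − 0.6Q) − (18 + 0.25Q) = 14 → Q' = 13.6471.
ΔQ = 30.1176 − 13.6471 = 16.4705; the wedge equals the tax, 14.
DWL = ½ × 16.4705 × 14 = 115.29.

115.29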